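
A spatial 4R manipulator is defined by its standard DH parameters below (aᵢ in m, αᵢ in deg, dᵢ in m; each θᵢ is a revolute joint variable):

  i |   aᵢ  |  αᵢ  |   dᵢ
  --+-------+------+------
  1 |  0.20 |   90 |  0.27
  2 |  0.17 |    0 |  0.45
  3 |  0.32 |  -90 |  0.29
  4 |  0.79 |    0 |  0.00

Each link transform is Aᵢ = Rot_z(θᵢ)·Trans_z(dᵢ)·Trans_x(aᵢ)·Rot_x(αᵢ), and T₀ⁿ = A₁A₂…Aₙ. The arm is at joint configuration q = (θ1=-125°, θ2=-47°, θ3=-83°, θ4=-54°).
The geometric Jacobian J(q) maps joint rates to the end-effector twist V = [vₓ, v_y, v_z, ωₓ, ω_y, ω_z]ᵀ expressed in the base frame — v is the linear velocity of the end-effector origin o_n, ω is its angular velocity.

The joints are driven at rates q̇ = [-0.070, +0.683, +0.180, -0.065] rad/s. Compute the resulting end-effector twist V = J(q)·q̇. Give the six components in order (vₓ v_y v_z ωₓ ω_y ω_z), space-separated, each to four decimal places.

-0.3200 -0.4274 -0.3241 -0.6784 0.5358 -0.0282

o_n = [-1.0217, 0.9452, -0.4552]
J₁: ẑ×o_n = [-0.9452, -1.0217, 0.0000], ω = ẑ
J2: z=[-0.8192, 0.5736, 0.0000] o=[-0.1147, -0.1638, 0.2700] → [-0.4159, -0.5940, -0.3882, -0.8192, 0.5736, 0.0000]
J3: z=[-0.8192, 0.5736, 0.0000] o=[-0.5498, -0.0007, 0.1457] → [-0.3446, -0.4922, -0.5042, -0.8192, 0.5736, 0.0000]
J4: z=[-0.4394, -0.6275, -0.6428] o=[-0.6694, 0.3341, -0.0995] → [0.6160, 0.0702, -0.4896, -0.4394, -0.6275, -0.6428]
V = J·q̇ = [-0.3200, -0.4274, -0.3241, -0.6784, 0.5358, -0.0282]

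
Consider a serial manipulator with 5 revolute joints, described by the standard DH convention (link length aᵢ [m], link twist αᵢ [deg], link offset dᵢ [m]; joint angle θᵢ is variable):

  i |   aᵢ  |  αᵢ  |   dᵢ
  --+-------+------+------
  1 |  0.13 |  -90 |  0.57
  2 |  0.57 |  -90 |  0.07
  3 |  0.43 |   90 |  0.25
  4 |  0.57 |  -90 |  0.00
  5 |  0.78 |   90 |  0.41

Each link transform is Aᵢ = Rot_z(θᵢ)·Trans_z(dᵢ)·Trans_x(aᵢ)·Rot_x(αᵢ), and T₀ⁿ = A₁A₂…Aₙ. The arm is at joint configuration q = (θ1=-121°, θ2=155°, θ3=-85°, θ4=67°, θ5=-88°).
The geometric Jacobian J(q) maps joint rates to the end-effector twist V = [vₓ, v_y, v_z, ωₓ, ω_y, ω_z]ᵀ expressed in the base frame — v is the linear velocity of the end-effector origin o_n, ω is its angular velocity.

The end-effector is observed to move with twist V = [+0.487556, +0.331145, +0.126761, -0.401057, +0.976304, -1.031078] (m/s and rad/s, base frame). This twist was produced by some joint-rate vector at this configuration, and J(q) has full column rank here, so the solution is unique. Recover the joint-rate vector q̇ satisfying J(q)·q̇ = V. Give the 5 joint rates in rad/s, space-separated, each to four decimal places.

o_n = [0.4196, -0.1226, 1.5168]
J₁: ẑ×o_n = [0.1226, 0.4196, -0.0000], ω = ẑ
J2: z=[0.8572, -0.5150, 0.0000] o=[-0.0670, -0.1114, 0.5700] → [-0.4876, -0.8115, 0.2411, 0.8572, -0.5150, 0.0000]
J3: z=[0.2177, 0.3623, 0.9063] o=[0.2591, 0.2953, 0.3291] → [0.8090, -0.1130, -0.1491, 0.2177, 0.3623, 0.9063]
J4: z=[-0.3903, -0.8188, 0.4210] o=[0.6982, 0.1944, 0.5398] → [-0.6665, 0.2640, -0.1044, -0.3903, -0.8188, 0.4210]
J5: z=[-0.7384, 0.5515, 0.3880] o=[1.0116, 0.2853, 1.0072] → [0.4393, 0.1466, 0.6276, -0.7384, 0.5515, 0.3880]
q̇ = J⁺·V = [-0.0540, -0.6450, -0.6680, -0.9980, 0.1250]

-0.0540 -0.6450 -0.6680 -0.9980 0.1250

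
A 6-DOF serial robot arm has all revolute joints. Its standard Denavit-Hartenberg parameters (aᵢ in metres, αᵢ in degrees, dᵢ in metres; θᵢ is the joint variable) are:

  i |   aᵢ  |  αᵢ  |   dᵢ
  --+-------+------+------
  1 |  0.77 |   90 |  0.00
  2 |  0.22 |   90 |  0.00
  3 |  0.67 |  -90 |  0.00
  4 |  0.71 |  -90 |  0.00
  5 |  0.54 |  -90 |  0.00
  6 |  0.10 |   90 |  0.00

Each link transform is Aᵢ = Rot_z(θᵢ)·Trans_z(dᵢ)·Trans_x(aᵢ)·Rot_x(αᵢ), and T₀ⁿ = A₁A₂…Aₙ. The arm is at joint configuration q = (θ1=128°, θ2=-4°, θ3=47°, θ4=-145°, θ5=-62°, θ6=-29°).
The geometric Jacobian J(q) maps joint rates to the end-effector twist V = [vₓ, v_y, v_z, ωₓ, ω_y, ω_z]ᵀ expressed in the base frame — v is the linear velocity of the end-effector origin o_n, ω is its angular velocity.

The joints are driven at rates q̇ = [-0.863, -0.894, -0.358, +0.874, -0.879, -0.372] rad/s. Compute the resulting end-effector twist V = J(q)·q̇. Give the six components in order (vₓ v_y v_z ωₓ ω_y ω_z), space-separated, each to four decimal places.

o_n = [-0.0558, 0.5366, -0.5955]
J₁: ẑ×o_n = [-0.5366, -0.0558, 0.0000], ω = ẑ
J2: z=[0.7880, 0.6157, 0.0000] o=[-0.4741, 0.6068, 0.0000] → [-0.3667, 0.4693, -0.3128, 0.7880, 0.6157, 0.0000]
J3: z=[0.0429, -0.0550, -0.9976] o=[-0.6092, 0.7797, -0.0153] → [-0.2106, -0.5271, 0.0200, 0.0429, -0.0550, -0.9976]
J4: z=[0.9866, -0.1550, 0.0510] o=[-0.5037, 1.4406, -0.0472] → [0.1311, 0.5638, -0.8225, 0.9866, -0.1550, 0.0510]
J5: z=[0.1255, 0.5207, -0.8444] o=[-0.5778, 0.8445, -0.4258] → [-0.3484, -0.4194, -0.3104, 0.1255, 0.5207, -0.8444]
J6: z=[-0.5553, -0.6685, -0.4947] o=[-0.1338, 0.5578, -0.5367] → [0.0289, -0.0713, 0.0639, -0.5553, -0.6685, -0.4947]
V = J·q̇ = [1.2764, 0.7053, -0.1972, 0.2387, -0.8753, 0.4650]

1.2764 0.7053 -0.1972 0.2387 -0.8753 0.4650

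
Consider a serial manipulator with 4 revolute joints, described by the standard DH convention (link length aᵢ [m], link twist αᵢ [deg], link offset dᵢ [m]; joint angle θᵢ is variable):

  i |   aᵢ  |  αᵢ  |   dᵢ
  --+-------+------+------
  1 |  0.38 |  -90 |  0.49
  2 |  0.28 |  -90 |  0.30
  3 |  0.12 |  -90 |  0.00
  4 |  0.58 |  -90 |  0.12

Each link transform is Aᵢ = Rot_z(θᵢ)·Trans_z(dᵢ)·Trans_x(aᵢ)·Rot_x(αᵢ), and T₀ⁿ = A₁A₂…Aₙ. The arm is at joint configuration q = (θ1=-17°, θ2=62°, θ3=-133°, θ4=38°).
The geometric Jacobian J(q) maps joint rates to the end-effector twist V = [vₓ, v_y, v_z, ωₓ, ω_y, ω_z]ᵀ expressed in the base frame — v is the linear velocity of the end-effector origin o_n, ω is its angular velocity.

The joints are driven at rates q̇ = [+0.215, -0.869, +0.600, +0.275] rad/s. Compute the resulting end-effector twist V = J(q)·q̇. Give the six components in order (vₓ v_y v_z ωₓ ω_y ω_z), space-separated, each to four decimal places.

0.0240 0.2630 -0.0036 -0.6156 -0.5244 -0.2443

o_n = [0.8884, 0.5690, 0.6804]
J₁: ẑ×o_n = [-0.5690, 0.8884, 0.0000], ω = ẑ
J2: z=[0.2924, 0.9563, 0.0000] o=[0.3634, -0.1111, 0.4900] → [0.1821, -0.0557, -0.3032, 0.2924, 0.9563, 0.0000]
J3: z=[-0.8444, 0.2581, -0.4695] o=[0.5768, 0.1374, 0.2428] → [0.3156, 0.2233, -0.4449, -0.8444, 0.2581, -0.4695]
J4: z=[0.5277, 0.5518, -0.6457] o=[0.5657, 0.2325, 0.3150] → [0.4189, -0.4012, -0.0005, 0.5277, 0.5518, -0.6457]
V = J·q̇ = [0.0240, 0.2630, -0.0036, -0.6156, -0.5244, -0.2443]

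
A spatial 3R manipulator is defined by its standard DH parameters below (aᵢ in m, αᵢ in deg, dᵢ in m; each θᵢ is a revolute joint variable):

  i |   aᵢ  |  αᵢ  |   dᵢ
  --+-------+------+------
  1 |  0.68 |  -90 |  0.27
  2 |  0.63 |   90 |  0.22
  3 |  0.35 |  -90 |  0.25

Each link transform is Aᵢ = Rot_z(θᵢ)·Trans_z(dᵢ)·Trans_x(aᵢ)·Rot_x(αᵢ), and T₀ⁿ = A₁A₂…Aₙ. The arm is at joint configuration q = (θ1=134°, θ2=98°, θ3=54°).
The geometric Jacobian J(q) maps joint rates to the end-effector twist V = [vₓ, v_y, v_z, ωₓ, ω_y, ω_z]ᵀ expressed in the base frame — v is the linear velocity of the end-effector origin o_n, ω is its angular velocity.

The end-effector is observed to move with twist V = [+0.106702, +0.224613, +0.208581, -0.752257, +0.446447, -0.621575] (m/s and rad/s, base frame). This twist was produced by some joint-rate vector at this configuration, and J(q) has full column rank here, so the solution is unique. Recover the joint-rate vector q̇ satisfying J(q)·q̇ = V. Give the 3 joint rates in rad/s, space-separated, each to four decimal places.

-0.5030 0.2310 0.8520

o_n = [-0.9255, 0.2340, -0.5924]
J₁: ẑ×o_n = [-0.2340, -0.9255, 0.0000], ω = ẑ
J2: z=[-0.7193, -0.6947, 0.0000] o=[-0.4724, 0.4892, 0.2700] → [0.5991, -0.6203, -0.1313, -0.7193, -0.6947, 0.0000]
J3: z=[-0.6879, 0.7123, -0.1392] o=[-0.5697, 0.2733, -0.3539] → [-0.1754, -0.1146, 0.2804, -0.6879, 0.7123, -0.1392]
q̇ = J⁺·V = [-0.5030, 0.2310, 0.8520]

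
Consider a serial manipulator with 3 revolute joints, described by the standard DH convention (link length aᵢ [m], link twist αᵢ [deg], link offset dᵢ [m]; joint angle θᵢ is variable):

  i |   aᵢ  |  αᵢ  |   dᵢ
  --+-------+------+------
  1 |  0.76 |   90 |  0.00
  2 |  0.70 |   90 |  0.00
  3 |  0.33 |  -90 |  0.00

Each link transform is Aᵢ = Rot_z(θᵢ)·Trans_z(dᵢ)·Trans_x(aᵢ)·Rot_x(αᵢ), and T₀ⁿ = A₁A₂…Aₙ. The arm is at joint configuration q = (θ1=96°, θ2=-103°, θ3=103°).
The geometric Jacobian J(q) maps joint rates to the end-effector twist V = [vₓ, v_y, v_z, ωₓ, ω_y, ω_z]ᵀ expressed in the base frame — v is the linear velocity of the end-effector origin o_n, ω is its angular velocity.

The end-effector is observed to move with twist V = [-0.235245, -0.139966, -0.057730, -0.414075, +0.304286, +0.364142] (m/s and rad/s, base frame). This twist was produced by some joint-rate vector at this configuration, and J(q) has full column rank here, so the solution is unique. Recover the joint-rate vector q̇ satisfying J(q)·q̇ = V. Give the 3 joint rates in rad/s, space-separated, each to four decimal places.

o_n = [0.2551, 0.6495, -0.6097]
J₁: ẑ×o_n = [-0.6495, 0.2551, 0.0000], ω = ẑ
J2: z=[0.9945, 0.1045, 0.0000] o=[-0.0794, 0.7558, 0.0000] → [-0.0637, 0.6064, -0.1408, 0.9945, 0.1045, 0.0000]
J3: z=[0.1018, -0.9690, 0.2250] o=[-0.0630, 0.5992, -0.6821] → [-0.0814, 0.0642, 0.3133, 0.1018, -0.9690, 0.2250]
q̇ = J⁺·V = [0.4440, -0.3800, -0.3550]

0.4440 -0.3800 -0.3550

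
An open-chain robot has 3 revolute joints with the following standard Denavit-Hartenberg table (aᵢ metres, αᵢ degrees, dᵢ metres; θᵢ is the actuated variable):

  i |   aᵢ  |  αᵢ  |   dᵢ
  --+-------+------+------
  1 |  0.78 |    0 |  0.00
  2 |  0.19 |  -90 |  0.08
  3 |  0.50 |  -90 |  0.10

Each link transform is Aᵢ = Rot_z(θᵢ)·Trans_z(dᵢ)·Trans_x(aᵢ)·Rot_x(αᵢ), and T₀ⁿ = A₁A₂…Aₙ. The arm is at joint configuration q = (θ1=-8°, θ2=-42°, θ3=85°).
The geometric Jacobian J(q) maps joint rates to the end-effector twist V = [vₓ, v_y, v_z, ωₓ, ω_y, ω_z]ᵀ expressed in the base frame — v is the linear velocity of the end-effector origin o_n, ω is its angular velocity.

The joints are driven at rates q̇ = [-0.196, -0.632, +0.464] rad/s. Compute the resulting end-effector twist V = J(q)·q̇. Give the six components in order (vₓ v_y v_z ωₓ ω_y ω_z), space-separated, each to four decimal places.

o_n = [0.9992, -0.2232, -0.4181]
J₁: ẑ×o_n = [0.2232, 0.9992, -0.0000], ω = ẑ
J2: z=[0.0000, 0.0000, 1.0000] o=[0.7724, -0.1086, 0.0000] → [0.1147, 0.2267, -0.0000, 0.0000, 0.0000, 1.0000]
J3: z=[0.7660, 0.6428, 0.0000] o=[0.8945, -0.2541, 0.0800] → [-0.3202, 0.3816, -0.0436, 0.7660, 0.6428, 0.0000]
V = J·q̇ = [-0.2648, -0.1621, -0.0202, 0.3554, 0.2983, -0.8280]

-0.2648 -0.1621 -0.0202 0.3554 0.2983 -0.8280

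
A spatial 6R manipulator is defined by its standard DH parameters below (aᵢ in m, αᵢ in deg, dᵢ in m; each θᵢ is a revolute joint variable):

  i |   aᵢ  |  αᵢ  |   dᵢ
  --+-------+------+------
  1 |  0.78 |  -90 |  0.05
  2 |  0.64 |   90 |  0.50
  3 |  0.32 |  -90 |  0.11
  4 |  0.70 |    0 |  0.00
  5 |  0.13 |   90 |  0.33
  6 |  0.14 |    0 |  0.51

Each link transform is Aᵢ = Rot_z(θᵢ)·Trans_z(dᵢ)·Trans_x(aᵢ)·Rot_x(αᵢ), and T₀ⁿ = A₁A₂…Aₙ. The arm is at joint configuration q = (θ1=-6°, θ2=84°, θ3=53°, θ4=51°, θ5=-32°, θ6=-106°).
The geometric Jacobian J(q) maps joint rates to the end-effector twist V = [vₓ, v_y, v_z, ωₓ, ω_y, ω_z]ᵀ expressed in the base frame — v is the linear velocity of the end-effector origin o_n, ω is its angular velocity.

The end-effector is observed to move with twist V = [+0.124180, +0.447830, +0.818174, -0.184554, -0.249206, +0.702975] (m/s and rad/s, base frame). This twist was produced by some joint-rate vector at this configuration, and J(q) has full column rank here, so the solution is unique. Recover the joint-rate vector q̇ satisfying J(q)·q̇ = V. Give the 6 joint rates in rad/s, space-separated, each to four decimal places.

0.0310 -0.3820 0.8440 0.2260 0.3900 -0.9840

o_n = [1.0568, 1.3234, -1.0356]
J₁: ẑ×o_n = [-1.3234, 1.0568, 0.0000], ω = ẑ
J2: z=[0.1045, 0.9945, 0.0000] o=[0.7757, -0.0815, 0.0500] → [-1.0797, 0.1135, -0.1327, 0.1045, 0.9945, 0.0000]
J3: z=[0.9891, -0.1040, 0.1045] o=[0.8945, 0.4087, -0.5865] → [-0.0489, 0.4612, 0.9215, 0.9891, -0.1040, 0.1045]
J4: z=[-0.0201, 0.6072, 0.7943] o=[1.0501, 0.6494, -0.7665] → [-0.6988, -0.0001, -0.0176, -0.0201, 0.6072, 0.7943]
J5: z=[-0.0201, 0.6072, 0.7943] o=[0.5763, 1.0529, -1.0870] → [-0.1836, 0.3826, -0.2972, -0.0201, 0.6072, 0.7943]
J6: z=[0.9827, 0.1582, -0.0960] o=[0.5458, 1.3545, -0.9029] → [-0.0240, 0.0814, -0.1114, 0.9827, 0.1582, -0.0960]
q̇ = J⁺·V = [0.0310, -0.3820, 0.8440, 0.2260, 0.3900, -0.9840]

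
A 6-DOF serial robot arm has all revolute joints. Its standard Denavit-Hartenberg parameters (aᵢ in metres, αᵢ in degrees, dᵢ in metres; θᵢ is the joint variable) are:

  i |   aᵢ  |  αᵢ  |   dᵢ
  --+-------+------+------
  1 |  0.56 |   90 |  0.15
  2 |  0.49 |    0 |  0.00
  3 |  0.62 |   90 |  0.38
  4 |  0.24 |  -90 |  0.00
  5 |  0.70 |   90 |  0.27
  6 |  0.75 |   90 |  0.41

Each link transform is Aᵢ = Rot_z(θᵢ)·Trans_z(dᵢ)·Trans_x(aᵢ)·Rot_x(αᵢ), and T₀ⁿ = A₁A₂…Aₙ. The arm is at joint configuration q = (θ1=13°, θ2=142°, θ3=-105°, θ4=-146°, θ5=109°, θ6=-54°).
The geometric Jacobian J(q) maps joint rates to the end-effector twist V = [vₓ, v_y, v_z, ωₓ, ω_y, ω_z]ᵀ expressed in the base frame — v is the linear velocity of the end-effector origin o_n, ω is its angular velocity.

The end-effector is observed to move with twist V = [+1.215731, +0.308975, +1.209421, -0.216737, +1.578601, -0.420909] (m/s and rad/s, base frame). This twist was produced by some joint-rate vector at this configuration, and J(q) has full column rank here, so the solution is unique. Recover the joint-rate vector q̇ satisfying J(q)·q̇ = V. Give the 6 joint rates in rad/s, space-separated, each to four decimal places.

0.1180 -0.0350 -0.6990 0.7410 0.5900 0.6880

o_n = [-0.2547, -0.5883, 1.5517]
J₁: ẑ×o_n = [0.5883, -0.2547, 0.0000], ω = ẑ
J2: z=[0.2250, -0.9744, 0.0000] o=[0.5456, 0.1260, 0.1500] → [-1.3658, -0.3153, -0.9405, 0.2250, -0.9744, 0.0000]
J3: z=[0.2250, -0.9744, 0.0000] o=[0.1694, 0.0391, 0.4517] → [-1.0718, -0.2475, -0.5544, 0.2250, -0.9744, 0.0000]
J4: z=[0.5864, 0.1354, -0.7986] o=[0.7374, -0.2198, 0.8248] → [-0.1959, 0.3661, -0.0818, 0.5864, 0.1354, -0.7986]
J5: z=[0.2487, 0.9083, 0.3365] o=[0.5523, -0.1247, 0.7051] → [0.9250, -0.4821, 0.6178, 0.2487, 0.9083, 0.3365]
J6: z=[-0.9198, 0.3303, -0.2117] o=[0.4071, -0.0593, 1.4382] → [-0.0745, 0.2445, 0.7051, -0.9198, 0.3303, -0.2117]
q̇ = J⁺·V = [0.1180, -0.0350, -0.6990, 0.7410, 0.5900, 0.6880]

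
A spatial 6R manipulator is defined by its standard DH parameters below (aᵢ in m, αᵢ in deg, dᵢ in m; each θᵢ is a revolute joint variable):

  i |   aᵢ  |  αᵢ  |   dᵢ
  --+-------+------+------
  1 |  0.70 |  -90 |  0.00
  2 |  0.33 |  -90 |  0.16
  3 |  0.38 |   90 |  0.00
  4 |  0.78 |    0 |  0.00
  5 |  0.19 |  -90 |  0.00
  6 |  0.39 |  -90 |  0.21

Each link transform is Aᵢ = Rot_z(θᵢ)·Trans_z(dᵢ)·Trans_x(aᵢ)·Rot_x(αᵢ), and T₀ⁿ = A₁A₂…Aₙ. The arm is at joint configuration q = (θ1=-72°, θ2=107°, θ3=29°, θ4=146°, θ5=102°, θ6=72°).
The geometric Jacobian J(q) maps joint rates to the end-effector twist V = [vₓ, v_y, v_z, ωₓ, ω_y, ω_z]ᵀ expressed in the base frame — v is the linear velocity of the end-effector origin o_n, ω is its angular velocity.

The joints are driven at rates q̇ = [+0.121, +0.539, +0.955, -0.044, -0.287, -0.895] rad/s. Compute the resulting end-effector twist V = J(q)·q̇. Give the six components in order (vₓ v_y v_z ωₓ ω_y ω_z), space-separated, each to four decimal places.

o_n = [0.1275, -0.6291, 0.0342]
J₁: ẑ×o_n = [0.6291, 0.1275, -0.0000], ω = ẑ
J2: z=[0.9511, 0.3090, 0.0000] o=[0.2163, -0.6657, 0.0000] → [0.0106, -0.0325, 0.0623, 0.9511, 0.3090, 0.0000]
J3: z=[-0.2955, 0.9095, 0.2924] o=[0.3387, -0.5245, -0.3156] → [0.3487, 0.0416, 0.2229, -0.2955, 0.9095, 0.2924]
J4: z=[0.7880, 0.4051, -0.4636] o=[0.1334, -0.4891, -0.6334] → [0.2055, -0.5233, -0.1079, 0.7880, 0.4051, -0.4636]
J5: z=[0.7880, 0.4051, -0.4636] o=[0.3538, -0.1527, 0.0350] → [-0.2212, 0.1055, -0.2837, 0.7880, 0.4051, -0.4636]
J6: z=[-0.3901, -0.2541, -0.8850] o=[0.4443, -0.3196, 0.0430] → [-0.2716, 0.2769, 0.0402, -0.3901, -0.2541, -0.8850]
V = J·q̇ = [0.7124, -0.2175, 0.2967, 0.3187, 1.1285, 1.3458]

0.7124 -0.2175 0.2967 0.3187 1.1285 1.3458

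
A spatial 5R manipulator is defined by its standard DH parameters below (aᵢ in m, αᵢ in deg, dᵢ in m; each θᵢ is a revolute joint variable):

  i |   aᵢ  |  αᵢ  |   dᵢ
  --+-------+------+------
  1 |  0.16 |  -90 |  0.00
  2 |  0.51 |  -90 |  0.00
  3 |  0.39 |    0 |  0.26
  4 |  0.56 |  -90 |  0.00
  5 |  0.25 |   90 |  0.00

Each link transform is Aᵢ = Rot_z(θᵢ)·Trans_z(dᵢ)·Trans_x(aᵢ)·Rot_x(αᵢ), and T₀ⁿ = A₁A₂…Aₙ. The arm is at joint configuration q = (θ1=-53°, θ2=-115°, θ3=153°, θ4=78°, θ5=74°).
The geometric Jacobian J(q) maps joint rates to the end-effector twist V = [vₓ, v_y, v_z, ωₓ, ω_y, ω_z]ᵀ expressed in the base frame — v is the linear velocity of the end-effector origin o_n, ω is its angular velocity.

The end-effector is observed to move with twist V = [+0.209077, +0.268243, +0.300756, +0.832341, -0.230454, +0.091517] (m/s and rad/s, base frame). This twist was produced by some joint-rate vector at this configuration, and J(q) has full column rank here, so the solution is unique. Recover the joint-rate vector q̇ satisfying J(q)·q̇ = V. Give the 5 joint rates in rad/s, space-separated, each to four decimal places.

o_n = [0.4153, -0.0332, -0.2031]
J₁: ẑ×o_n = [0.0332, 0.4153, -0.0000], ω = ẑ
J2: z=[0.7986, 0.6018, 0.0000] o=[0.0963, -0.1278, 0.0000] → [-0.1222, 0.1622, -0.1164, 0.7986, 0.6018, 0.0000]
J3: z=[0.5454, -0.7238, 0.4226] o=[-0.0334, 0.0444, 0.4622] → [0.5143, 0.5525, 0.2825, 0.5454, -0.7238, 0.4226]
J4: z=[0.5454, -0.7238, 0.4226] o=[0.0554, -0.3677, 0.2572] → [0.1918, 0.4032, 0.4430, 0.5454, -0.7238, 0.4226]
J5: z=[0.3049, 0.6410, 0.7043] o=[0.4926, -0.2247, -0.0622] → [-0.2252, -0.0115, 0.1079, 0.3049, 0.6410, 0.7043]
q̇ = J⁺·V = [-0.5100, 0.3190, 0.5310, 0.3440, 0.3290]

-0.5100 0.3190 0.5310 0.3440 0.3290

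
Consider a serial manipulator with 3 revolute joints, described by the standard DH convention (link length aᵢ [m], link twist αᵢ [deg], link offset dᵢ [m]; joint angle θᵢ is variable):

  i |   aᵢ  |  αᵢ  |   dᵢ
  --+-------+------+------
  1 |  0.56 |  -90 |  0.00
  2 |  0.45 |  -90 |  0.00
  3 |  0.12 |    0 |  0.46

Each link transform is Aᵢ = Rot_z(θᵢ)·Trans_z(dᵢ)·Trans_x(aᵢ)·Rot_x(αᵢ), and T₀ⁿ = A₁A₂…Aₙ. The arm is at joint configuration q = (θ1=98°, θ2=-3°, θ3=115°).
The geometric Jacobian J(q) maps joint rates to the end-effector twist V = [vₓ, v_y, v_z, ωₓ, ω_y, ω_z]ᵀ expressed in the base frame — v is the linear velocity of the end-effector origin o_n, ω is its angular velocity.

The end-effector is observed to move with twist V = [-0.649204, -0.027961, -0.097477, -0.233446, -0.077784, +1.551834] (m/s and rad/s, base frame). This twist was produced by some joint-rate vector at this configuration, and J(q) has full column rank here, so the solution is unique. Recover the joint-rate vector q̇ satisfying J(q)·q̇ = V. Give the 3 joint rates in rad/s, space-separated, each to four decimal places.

o_n = [-0.0291, 0.9884, -0.4385]
J₁: ẑ×o_n = [-0.9884, -0.0291, 0.0000], ω = ẑ
J2: z=[-0.9903, -0.1392, 0.0000] o=[-0.0779, 0.5546, 0.0000] → [0.0610, -0.4342, -0.4228, -0.9903, -0.1392, 0.0000]
J3: z=[-0.0073, 0.0518, -0.9986] o=[-0.1405, 0.9996, 0.0236] → [-0.0351, -0.1146, -0.0057, -0.0073, 0.0518, -0.9986]
q̇ = J⁺·V = [0.7020, 0.2420, -0.8510]

0.7020 0.2420 -0.8510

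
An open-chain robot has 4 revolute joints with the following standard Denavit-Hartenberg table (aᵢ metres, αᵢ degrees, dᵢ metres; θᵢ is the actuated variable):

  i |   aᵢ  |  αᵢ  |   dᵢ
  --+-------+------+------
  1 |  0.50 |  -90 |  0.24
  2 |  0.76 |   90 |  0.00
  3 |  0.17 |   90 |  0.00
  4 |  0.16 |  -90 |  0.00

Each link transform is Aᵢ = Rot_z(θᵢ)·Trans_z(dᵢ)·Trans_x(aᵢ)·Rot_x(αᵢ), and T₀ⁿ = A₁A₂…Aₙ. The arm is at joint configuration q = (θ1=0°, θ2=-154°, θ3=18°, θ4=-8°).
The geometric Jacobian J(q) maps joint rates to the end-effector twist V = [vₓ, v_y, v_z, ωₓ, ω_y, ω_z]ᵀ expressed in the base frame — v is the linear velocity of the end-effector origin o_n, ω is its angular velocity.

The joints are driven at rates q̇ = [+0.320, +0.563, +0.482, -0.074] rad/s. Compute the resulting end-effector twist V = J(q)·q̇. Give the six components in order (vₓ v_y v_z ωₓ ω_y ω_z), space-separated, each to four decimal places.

0.2940 0.0047 0.5256 -0.1907 0.6334 -0.1232

o_n = [-0.4541, 0.1015, 0.7301]
J₁: ẑ×o_n = [-0.1015, -0.4541, 0.0000], ω = ẑ
J2: z=[0.0000, 1.0000, 0.0000] o=[0.5000, 0.0000, 0.2400] → [0.4901, -0.0000, 0.9541, 0.0000, 1.0000, 0.0000]
J3: z=[-0.4384, 0.0000, -0.8988] o=[-0.1831, -0.0000, 0.5732] → [0.0912, 0.3124, -0.0445, -0.4384, 0.0000, -0.8988]
J4: z=[-0.2777, -0.9511, 0.1355] o=[-0.3284, 0.0525, 0.6440] → [-0.0885, 0.0069, -0.1331, -0.2777, -0.9511, 0.1355]
V = J·q̇ = [0.2940, 0.0047, 0.5256, -0.1907, 0.6334, -0.1232]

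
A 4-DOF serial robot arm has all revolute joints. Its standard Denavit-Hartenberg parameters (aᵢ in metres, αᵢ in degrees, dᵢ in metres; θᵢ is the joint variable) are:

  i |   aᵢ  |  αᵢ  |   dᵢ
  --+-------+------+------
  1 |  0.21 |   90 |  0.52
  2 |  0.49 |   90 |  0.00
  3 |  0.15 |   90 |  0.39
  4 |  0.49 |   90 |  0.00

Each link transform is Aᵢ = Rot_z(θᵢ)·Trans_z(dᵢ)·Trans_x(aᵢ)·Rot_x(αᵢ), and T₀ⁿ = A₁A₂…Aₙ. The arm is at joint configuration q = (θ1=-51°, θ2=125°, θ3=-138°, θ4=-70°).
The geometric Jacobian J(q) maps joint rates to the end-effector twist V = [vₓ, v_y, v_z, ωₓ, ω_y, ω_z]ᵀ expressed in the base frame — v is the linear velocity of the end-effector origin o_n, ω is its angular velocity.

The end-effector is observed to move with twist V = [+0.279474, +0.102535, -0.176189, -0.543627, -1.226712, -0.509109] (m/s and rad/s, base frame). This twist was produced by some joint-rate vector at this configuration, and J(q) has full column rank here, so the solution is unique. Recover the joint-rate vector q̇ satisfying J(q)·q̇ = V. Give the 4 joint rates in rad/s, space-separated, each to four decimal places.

-0.4870 0.7850 0.4880 0.5510

o_n = [0.1693, 0.1286, 0.6876]
J₁: ẑ×o_n = [-0.1286, 0.1693, 0.0000], ω = ẑ
J2: z=[-0.7771, -0.6293, 0.0000] o=[0.1322, -0.1632, 0.5200] → [-0.1055, 0.1303, -0.2034, -0.7771, -0.6293, 0.0000]
J3: z=[0.5155, -0.6366, 0.5736] o=[-0.0447, 0.0552, 0.9214] → [0.1067, 0.2433, 0.1741, 0.5155, -0.6366, 0.5736]
J4: z=[-0.3360, -0.7659, -0.5481] o=[0.2746, -0.1796, 1.0538] → [0.4493, -0.0653, -0.1842, -0.3360, -0.7659, -0.5481]
q̇ = J⁺·V = [-0.4870, 0.7850, 0.4880, 0.5510]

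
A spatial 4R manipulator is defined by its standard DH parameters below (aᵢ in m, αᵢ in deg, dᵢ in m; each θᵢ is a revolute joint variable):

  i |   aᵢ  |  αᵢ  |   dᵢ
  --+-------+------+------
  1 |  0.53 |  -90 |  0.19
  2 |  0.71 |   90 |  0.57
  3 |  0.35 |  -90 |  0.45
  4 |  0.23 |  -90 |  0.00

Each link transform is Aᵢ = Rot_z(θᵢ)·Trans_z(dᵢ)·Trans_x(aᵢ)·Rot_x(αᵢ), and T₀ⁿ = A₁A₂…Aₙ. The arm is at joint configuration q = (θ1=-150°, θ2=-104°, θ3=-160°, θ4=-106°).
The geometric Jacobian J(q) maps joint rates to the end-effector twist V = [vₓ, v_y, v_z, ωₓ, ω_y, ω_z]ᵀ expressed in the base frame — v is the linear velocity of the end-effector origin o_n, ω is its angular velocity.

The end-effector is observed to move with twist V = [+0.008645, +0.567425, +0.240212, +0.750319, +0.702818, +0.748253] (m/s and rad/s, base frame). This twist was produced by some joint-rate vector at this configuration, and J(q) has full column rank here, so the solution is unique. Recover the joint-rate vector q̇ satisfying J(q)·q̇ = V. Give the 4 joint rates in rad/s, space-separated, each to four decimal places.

o_n = [0.4332, -0.2949, 0.4552]
J₁: ẑ×o_n = [0.2949, 0.4332, -0.0000], ω = ẑ
J2: z=[0.5000, -0.8660, 0.0000] o=[-0.4590, -0.2650, 0.1900] → [-0.2297, -0.1326, 0.7578, 0.5000, -0.8660, 0.0000]
J3: z=[0.8403, 0.4851, -0.2419] o=[-0.0252, -0.6728, 0.8789] → [-0.1141, 0.2451, 0.0951, 0.8403, 0.4851, -0.2419]
J4: z=[-0.3982, 0.8552, 0.3319] o=[0.2241, -0.3905, 0.4509] → [-0.0281, 0.0711, -0.2169, -0.3982, 0.8552, 0.3319]
q̇ = J⁺·V = [0.7670, 0.3820, 0.9760, 0.6550]

0.7670 0.3820 0.9760 0.6550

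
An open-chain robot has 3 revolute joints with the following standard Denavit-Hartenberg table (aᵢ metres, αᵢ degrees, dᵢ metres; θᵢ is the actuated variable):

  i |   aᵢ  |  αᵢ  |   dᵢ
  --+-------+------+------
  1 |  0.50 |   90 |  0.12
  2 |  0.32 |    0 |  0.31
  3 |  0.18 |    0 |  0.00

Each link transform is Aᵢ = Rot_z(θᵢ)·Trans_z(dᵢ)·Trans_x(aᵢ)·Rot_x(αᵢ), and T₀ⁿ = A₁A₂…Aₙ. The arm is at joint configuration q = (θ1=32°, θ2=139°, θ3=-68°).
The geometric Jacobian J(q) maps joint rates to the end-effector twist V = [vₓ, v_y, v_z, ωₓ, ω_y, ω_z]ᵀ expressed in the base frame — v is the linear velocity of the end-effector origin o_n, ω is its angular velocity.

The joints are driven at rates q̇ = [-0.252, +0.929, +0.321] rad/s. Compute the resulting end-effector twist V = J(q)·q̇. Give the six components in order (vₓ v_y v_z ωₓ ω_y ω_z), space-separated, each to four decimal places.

-0.3697 -0.3253 -0.1511 0.6624 -1.0601 -0.2520

o_n = [0.4332, -0.0949, 0.5001]
J₁: ẑ×o_n = [0.0949, 0.4332, -0.0000], ω = ẑ
J2: z=[0.5299, -0.8480, 0.0000] o=[0.4240, 0.2650, 0.1200] → [-0.3224, -0.2014, -0.1829, 0.5299, -0.8480, 0.0000]
J3: z=[0.5299, -0.8480, 0.0000] o=[0.3835, -0.1259, 0.3299] → [-0.1443, -0.0902, 0.0586, 0.5299, -0.8480, 0.0000]
V = J·q̇ = [-0.3697, -0.3253, -0.1511, 0.6624, -1.0601, -0.2520]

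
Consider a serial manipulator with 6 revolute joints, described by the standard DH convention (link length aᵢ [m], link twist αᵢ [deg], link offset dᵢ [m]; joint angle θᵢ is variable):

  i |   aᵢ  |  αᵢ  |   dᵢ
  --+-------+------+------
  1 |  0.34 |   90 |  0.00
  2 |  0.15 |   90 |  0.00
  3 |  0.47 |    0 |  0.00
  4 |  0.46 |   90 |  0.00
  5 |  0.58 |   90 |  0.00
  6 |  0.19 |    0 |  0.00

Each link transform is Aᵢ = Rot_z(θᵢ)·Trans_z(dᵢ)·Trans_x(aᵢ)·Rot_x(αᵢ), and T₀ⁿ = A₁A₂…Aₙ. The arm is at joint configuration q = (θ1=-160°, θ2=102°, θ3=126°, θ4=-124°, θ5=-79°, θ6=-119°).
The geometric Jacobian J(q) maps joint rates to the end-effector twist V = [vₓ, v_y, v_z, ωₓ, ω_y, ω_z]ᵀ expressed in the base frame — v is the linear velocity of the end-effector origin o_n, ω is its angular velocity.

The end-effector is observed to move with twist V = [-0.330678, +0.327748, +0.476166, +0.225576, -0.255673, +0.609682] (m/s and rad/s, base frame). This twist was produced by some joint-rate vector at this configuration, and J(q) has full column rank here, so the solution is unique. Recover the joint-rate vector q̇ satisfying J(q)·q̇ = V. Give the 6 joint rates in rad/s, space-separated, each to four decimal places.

0.8960 0.5610 -0.9230 0.7970 0.8690 0.2900

o_n = [0.0095, 0.6054, 0.3119]
J₁: ẑ×o_n = [-0.6054, 0.0095, 0.0000], ω = ẑ
J2: z=[-0.3420, 0.9397, 0.0000] o=[-0.3195, -0.1163, 0.0000] → [0.2931, 0.1067, -0.5559, -0.3420, 0.9397, 0.0000]
J3: z=[-0.9192, -0.3345, 0.2079] o=[-0.2902, -0.1056, 0.1467] → [-0.2031, 0.2142, -0.5533, -0.9192, -0.3345, 0.2079]
J4: z=[-0.9192, -0.3345, 0.2079] o=[-0.4742, 0.2320, -0.1235] → [-0.2233, 0.5008, -0.1813, -0.9192, -0.3345, 0.2079]
J5: z=[0.3486, -0.9366, 0.0341] o=[-0.3899, 0.2798, 0.3262] → [0.0022, 0.0186, 0.4875, 0.3486, -0.9366, 0.0341]
J6: z=[-0.0046, -0.0381, -0.9993] o=[0.1537, 0.4818, 0.3160] → [0.1236, 0.1441, -0.0061, -0.0046, -0.0381, -0.9993]
q̇ = J⁺·V = [0.8960, 0.5610, -0.9230, 0.7970, 0.8690, 0.2900]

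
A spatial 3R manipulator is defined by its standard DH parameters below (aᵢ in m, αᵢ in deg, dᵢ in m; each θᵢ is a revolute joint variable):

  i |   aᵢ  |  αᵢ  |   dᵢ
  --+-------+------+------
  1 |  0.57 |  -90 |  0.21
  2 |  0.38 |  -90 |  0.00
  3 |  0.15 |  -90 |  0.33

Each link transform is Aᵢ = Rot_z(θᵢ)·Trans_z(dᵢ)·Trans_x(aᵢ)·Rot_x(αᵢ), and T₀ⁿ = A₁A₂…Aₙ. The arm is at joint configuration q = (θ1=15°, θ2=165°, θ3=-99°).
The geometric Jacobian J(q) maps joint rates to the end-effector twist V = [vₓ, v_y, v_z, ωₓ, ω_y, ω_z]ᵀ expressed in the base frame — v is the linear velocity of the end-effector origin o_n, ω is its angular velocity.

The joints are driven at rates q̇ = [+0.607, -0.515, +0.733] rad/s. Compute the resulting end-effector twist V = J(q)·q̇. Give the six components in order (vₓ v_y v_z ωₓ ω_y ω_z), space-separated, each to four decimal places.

o_n = [0.0971, 0.1794, 0.4365]
J₁: ẑ×o_n = [-0.1794, 0.0971, 0.0000], ω = ẑ
J2: z=[-0.2588, 0.9659, 0.0000] o=[0.5506, 0.1475, 0.2100] → [0.2188, 0.0586, 0.4298, -0.2588, 0.9659, 0.0000]
J3: z=[-0.2500, -0.0670, 0.9659] o=[0.1960, 0.0525, 0.1116] → [-0.1443, -0.0144, -0.0383, -0.2500, -0.0670, 0.9659]
V = J·q̇ = [-0.3273, 0.0182, -0.2495, -0.0500, -0.5466, 1.3150]

-0.3273 0.0182 -0.2495 -0.0500 -0.5466 1.3150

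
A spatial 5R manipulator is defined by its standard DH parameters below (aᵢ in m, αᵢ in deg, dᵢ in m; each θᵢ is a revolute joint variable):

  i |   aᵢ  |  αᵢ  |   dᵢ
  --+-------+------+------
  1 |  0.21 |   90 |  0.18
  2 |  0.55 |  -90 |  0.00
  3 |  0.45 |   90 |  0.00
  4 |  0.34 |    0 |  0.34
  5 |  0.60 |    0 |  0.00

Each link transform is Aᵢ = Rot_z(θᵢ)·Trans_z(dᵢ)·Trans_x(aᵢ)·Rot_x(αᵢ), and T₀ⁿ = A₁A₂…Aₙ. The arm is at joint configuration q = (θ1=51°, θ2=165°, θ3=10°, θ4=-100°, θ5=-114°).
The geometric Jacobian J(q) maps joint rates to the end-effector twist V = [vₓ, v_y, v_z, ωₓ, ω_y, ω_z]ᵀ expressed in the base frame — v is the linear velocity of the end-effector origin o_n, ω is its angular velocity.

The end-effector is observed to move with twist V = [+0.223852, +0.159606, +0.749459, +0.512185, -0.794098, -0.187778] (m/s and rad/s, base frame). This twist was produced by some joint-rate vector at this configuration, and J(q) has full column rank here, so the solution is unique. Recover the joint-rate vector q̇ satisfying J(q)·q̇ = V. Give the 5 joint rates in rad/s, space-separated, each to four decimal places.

0.1080 -0.2830 0.3620 0.7370 0.4620

o_n = [0.1001, -0.4378, 0.3098]
J₁: ẑ×o_n = [0.4378, 0.1001, -0.0000], ω = ẑ
J2: z=[0.7771, -0.6293, 0.0000] o=[0.1322, 0.1632, 0.1800] → [-0.0817, -0.1009, -0.4872, 0.7771, -0.6293, 0.0000]
J3: z=[-0.1629, -0.2011, -0.9659] o=[-0.2022, -0.2497, 0.3224] → [-0.1792, -0.2941, 0.0914, -0.1629, -0.2011, -0.9659]
J4: z=[0.6598, -0.7501, 0.0449] o=[-0.5323, -0.5332, 0.4370] → [0.0911, 0.1124, 0.5373, 0.6598, -0.7501, 0.0449]
J5: z=[0.6598, -0.7501, 0.0449] o=[-0.2101, -0.6837, 0.7607] → [0.3272, 0.3114, 0.3950, 0.6598, -0.7501, 0.0449]
q̇ = J⁺·V = [0.1080, -0.2830, 0.3620, 0.7370, 0.4620]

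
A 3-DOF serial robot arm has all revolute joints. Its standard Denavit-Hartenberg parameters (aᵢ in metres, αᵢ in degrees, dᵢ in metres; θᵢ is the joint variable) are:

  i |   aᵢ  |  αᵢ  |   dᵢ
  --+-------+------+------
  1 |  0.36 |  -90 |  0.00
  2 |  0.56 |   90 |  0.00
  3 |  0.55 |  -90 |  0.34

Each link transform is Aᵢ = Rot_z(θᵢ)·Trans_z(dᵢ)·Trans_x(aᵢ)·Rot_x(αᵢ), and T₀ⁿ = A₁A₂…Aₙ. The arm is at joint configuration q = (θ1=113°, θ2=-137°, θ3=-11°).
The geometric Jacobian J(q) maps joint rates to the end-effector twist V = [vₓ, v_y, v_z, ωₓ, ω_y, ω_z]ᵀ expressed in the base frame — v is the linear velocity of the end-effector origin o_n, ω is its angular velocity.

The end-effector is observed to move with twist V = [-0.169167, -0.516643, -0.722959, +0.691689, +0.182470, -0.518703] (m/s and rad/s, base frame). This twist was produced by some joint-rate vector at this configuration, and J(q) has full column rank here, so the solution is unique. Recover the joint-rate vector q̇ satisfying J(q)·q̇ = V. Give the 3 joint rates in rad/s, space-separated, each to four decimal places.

o_n = [0.3609, -0.5815, 0.5015]
J₁: ẑ×o_n = [0.5815, 0.3609, -0.0000], ω = ẑ
J2: z=[-0.9205, -0.3907, 0.0000] o=[-0.1407, 0.3314, 0.0000] → [-0.1959, 0.4616, 1.0363, -0.9205, -0.3907, 0.0000]
J3: z=[0.2665, -0.6278, -0.7314] o=[0.0194, -0.0456, 0.3819] → [-0.4670, -0.2816, 0.0716, 0.2665, -0.6278, -0.7314]
q̇ = J⁺·V = [-0.4090, -0.7080, 0.1500]

-0.4090 -0.7080 0.1500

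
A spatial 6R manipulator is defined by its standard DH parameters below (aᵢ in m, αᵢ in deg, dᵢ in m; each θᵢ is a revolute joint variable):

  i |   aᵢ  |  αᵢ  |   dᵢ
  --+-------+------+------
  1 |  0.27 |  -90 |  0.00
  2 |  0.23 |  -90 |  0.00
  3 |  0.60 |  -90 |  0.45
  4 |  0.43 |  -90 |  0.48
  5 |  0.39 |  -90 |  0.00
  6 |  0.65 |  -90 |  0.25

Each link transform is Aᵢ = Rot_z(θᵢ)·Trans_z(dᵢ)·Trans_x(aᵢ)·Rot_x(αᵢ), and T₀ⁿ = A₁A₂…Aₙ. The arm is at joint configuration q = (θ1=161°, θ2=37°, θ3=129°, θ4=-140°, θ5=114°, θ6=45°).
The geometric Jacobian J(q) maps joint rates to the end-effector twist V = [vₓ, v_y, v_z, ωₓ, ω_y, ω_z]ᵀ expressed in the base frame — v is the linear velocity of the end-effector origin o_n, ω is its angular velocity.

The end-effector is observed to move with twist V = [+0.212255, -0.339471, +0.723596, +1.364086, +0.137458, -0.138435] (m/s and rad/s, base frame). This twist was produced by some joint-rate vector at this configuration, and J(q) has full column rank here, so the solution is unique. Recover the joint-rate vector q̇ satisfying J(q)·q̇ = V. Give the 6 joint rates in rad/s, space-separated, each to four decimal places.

-0.0170 -0.3990 0.1950 0.5480 0.9590 0.1420

o_n = [-0.1981, 0.5386, -0.0766]
J₁: ẑ×o_n = [-0.5386, -0.1981, 0.0000], ω = ẑ
J2: z=[-0.3256, -0.9455, 0.0000] o=[-0.2553, 0.0879, 0.0000] → [0.0724, -0.0249, -0.0927, -0.3256, -0.9455, 0.0000]
J3: z=[0.5690, -0.1959, -0.7986] o=[-0.4290, 0.1477, -0.1384] → [0.3001, -0.2196, 0.2677, 0.5690, -0.1959, -0.7986]
J4: z=[0.3820, -0.7971, 0.4677] o=[0.2640, 0.4022, -0.2706] → [-0.2184, -0.2902, -0.3163, 0.3820, -0.7971, 0.4677]
J5: z=[0.9040, 0.2171, -0.3683] o=[0.3648, -0.2227, -0.3916] → [0.3488, -0.0774, 0.8104, 0.9040, 0.2171, -0.3683]
J6: z=[0.3308, 0.1906, 0.9242] o=[0.2592, 0.1507, -0.4307] → [-0.2910, -0.5398, 0.2155, 0.3308, 0.1906, 0.9242]
q̇ = J⁺·V = [-0.0170, -0.3990, 0.1950, 0.5480, 0.9590, 0.1420]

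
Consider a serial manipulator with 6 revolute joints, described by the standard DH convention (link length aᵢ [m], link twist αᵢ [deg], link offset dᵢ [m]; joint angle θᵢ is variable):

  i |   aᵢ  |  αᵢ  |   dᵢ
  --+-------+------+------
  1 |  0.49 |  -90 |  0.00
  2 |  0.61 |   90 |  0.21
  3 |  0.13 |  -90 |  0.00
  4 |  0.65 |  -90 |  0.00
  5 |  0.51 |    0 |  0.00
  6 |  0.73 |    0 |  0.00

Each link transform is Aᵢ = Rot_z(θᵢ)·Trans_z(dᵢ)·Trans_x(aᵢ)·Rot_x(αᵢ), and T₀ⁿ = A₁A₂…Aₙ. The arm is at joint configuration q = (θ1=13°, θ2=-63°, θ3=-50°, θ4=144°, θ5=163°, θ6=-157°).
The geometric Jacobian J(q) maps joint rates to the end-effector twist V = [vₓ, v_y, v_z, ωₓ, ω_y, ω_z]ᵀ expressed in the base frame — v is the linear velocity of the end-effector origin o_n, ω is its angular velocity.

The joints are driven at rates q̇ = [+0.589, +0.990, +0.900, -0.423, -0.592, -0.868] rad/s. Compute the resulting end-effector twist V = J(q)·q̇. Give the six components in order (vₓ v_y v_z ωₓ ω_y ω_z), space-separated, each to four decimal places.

o_n = [0.8407, 0.7237, -0.1845]
J₁: ẑ×o_n = [-0.7237, 0.8407, 0.0000], ω = ẑ
J2: z=[-0.2250, 0.9744, 0.0000] o=[0.4774, 0.1102, 0.0000] → [-0.1798, -0.0415, -0.4920, -0.2250, 0.9744, 0.0000]
J3: z=[-0.8682, -0.2004, 0.4540] o=[0.7000, 0.3771, 0.5435] → [-0.0114, -0.5682, -0.2727, -0.8682, -0.2004, 0.4540]
J4: z=[0.1943, 0.7045, 0.6826] o=[0.7594, 0.2886, 0.6180] → [-0.8623, 0.2114, 0.0272, 0.1943, 0.7045, 0.6826]
J5: z=[-0.9708, 0.2380, 0.0306] o=[0.8510, 0.7232, 0.1433] → [-0.0780, -0.3186, 0.0020, -0.9708, 0.2380, 0.0306]
J6: z=[-0.9708, 0.2380, 0.0306] o=[0.7533, 0.2921, 0.3977] → [-0.1518, -0.5625, -0.4398, -0.9708, 0.2380, 0.0306]
V = J·q̇ = [-0.0718, 0.5302, -0.3634, 0.3311, 0.1387, 0.6641]

-0.0718 0.5302 -0.3634 0.3311 0.1387 0.6641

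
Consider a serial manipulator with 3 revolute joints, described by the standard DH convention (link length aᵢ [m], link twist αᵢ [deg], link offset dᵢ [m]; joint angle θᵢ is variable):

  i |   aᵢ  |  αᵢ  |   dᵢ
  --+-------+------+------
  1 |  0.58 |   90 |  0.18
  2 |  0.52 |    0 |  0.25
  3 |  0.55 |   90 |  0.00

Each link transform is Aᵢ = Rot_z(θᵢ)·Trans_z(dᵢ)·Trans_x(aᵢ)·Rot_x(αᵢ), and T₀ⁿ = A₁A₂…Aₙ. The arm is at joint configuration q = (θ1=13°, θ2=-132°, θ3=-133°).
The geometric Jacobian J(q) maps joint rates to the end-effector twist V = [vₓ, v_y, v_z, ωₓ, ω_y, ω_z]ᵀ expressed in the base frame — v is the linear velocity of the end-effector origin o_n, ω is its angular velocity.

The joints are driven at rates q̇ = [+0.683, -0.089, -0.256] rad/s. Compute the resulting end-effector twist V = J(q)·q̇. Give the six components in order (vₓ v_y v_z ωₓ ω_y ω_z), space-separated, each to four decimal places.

0.2888 0.1957 0.0475 -0.0776 0.3362 0.6830

o_n = [0.2356, -0.2022, 0.3415]
J₁: ẑ×o_n = [0.2022, 0.2356, -0.0000], ω = ẑ
J2: z=[0.2250, -0.9744, 0.0000] o=[0.5651, 0.1305, 0.1800] → [-0.1573, -0.0363, -0.3959, 0.2250, -0.9744, 0.0000]
J3: z=[0.2250, -0.9744, 0.0000] o=[0.2823, -0.1914, -0.2064] → [-0.5339, -0.1233, -0.0479, 0.2250, -0.9744, 0.0000]
V = J·q̇ = [0.2888, 0.1957, 0.0475, -0.0776, 0.3362, 0.6830]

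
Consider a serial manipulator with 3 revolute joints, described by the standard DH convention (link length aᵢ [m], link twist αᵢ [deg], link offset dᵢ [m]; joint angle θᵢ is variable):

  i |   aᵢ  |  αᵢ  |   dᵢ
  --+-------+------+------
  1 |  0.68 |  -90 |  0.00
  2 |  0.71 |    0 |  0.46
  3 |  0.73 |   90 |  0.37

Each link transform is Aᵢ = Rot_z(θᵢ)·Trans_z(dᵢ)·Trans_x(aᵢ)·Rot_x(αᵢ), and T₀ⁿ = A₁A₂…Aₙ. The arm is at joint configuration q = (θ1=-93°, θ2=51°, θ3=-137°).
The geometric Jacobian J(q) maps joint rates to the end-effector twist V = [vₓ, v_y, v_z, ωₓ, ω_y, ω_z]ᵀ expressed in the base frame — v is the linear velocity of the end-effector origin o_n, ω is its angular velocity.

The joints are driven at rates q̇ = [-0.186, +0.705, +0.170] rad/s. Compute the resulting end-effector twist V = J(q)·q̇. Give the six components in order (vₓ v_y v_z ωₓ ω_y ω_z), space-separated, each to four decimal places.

o_n = [0.7672, -1.2196, 0.1764]
J₁: ẑ×o_n = [1.2196, 0.7672, -0.0000], ω = ẑ
J2: z=[0.9986, -0.0523, 0.0000] o=[-0.0356, -0.6791, 0.0000] → [-0.0092, -0.1762, -0.4977, 0.9986, -0.0523, 0.0000]
J3: z=[0.9986, -0.0523, 0.0000] o=[0.4004, -1.1493, -0.5518] → [-0.0381, -0.7272, -0.0509, 0.9986, -0.0523, 0.0000]
V = J·q̇ = [-0.2398, -0.3906, -0.3596, 0.8738, -0.0458, -0.1860]

-0.2398 -0.3906 -0.3596 0.8738 -0.0458 -0.1860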